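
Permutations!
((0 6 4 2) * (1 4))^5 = (6)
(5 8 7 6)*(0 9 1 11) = (0 9 1 11)(5 8 7 6) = [9, 11, 2, 3, 4, 8, 5, 6, 7, 1, 10, 0]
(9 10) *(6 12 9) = (6 12 9 10) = [0, 1, 2, 3, 4, 5, 12, 7, 8, 10, 6, 11, 9]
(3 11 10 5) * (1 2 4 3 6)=(1 2 4 3 11 10 5 6)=[0, 2, 4, 11, 3, 6, 1, 7, 8, 9, 5, 10]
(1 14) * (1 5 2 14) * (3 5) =(2 14 3 5) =[0, 1, 14, 5, 4, 2, 6, 7, 8, 9, 10, 11, 12, 13, 3]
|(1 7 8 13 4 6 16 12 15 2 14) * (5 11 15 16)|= |(1 7 8 13 4 6 5 11 15 2 14)(12 16)|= 22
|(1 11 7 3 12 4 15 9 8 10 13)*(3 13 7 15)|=|(1 11 15 9 8 10 7 13)(3 12 4)|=24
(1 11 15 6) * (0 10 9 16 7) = (0 10 9 16 7)(1 11 15 6) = [10, 11, 2, 3, 4, 5, 1, 0, 8, 16, 9, 15, 12, 13, 14, 6, 7]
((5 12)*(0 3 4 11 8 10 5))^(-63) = (0 3 4 11 8 10 5 12) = ((0 3 4 11 8 10 5 12))^(-63)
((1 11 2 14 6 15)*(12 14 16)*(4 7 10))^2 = ((1 11 2 16 12 14 6 15)(4 7 10))^2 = (1 2 12 6)(4 10 7)(11 16 14 15)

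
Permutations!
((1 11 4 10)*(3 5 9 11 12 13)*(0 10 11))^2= ((0 10 1 12 13 3 5 9)(4 11))^2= (0 1 13 5)(3 9 10 12)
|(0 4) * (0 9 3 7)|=|(0 4 9 3 7)|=5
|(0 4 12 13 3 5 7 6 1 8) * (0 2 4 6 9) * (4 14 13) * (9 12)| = |(0 6 1 8 2 14 13 3 5 7 12 4 9)| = 13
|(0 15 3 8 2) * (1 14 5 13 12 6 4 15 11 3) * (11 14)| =13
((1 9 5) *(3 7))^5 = (1 5 9)(3 7) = ((1 9 5)(3 7))^5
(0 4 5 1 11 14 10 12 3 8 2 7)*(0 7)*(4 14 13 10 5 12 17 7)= (0 14 5 1 11 13 10 17 7 4 12 3 8 2)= [14, 11, 0, 8, 12, 1, 6, 4, 2, 9, 17, 13, 3, 10, 5, 15, 16, 7]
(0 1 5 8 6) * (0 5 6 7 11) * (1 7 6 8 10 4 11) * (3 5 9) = (0 7 1 8 6 9 3 5 10 4 11) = [7, 8, 2, 5, 11, 10, 9, 1, 6, 3, 4, 0]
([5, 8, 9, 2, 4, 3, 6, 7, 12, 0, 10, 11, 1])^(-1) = [9, 12, 3, 5, 4, 0, 6, 7, 1, 2, 10, 11, 8]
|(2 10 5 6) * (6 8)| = |(2 10 5 8 6)| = 5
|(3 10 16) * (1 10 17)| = 5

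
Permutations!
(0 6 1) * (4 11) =(0 6 1)(4 11) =[6, 0, 2, 3, 11, 5, 1, 7, 8, 9, 10, 4]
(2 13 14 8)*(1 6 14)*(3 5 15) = (1 6 14 8 2 13)(3 5 15) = [0, 6, 13, 5, 4, 15, 14, 7, 2, 9, 10, 11, 12, 1, 8, 3]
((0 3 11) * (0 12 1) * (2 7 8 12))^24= (12)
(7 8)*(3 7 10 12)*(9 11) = (3 7 8 10 12)(9 11) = [0, 1, 2, 7, 4, 5, 6, 8, 10, 11, 12, 9, 3]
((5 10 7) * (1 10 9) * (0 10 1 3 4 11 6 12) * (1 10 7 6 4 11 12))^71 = ((0 7 5 9 3 11 4 12)(1 10 6))^71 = (0 12 4 11 3 9 5 7)(1 6 10)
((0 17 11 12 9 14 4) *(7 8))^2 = ((0 17 11 12 9 14 4)(7 8))^2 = (0 11 9 4 17 12 14)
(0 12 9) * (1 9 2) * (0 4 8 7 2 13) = (0 12 13)(1 9 4 8 7 2) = [12, 9, 1, 3, 8, 5, 6, 2, 7, 4, 10, 11, 13, 0]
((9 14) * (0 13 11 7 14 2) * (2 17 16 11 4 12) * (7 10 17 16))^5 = (7 10 16 14 17 11 9)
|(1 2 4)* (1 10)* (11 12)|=|(1 2 4 10)(11 12)|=4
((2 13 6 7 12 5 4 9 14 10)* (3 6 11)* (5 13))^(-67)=((2 5 4 9 14 10)(3 6 7 12 13 11))^(-67)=(2 10 14 9 4 5)(3 11 13 12 7 6)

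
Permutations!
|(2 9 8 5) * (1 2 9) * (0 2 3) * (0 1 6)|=6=|(0 2 6)(1 3)(5 9 8)|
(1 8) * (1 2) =(1 8 2) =[0, 8, 1, 3, 4, 5, 6, 7, 2]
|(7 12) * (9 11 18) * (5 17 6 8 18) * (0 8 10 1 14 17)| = 30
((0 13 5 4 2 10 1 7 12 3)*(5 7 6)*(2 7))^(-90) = (0 12 4 6 10 13 3 7 5 1 2)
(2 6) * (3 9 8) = (2 6)(3 9 8) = [0, 1, 6, 9, 4, 5, 2, 7, 3, 8]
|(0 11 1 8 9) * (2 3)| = 10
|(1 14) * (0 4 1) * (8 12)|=4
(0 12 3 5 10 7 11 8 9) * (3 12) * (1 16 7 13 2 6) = (0 3 5 10 13 2 6 1 16 7 11 8 9) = [3, 16, 6, 5, 4, 10, 1, 11, 9, 0, 13, 8, 12, 2, 14, 15, 7]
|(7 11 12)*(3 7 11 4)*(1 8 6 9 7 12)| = 9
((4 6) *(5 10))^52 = ((4 6)(5 10))^52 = (10)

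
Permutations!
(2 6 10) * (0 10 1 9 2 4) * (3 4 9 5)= [10, 5, 6, 4, 0, 3, 1, 7, 8, 2, 9]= (0 10 9 2 6 1 5 3 4)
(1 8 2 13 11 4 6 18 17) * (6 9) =(1 8 2 13 11 4 9 6 18 17) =[0, 8, 13, 3, 9, 5, 18, 7, 2, 6, 10, 4, 12, 11, 14, 15, 16, 1, 17]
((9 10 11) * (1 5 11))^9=(1 10 9 11 5)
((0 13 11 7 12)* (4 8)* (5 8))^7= (0 11 12 13 7)(4 5 8)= ((0 13 11 7 12)(4 5 8))^7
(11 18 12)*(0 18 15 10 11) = (0 18 12)(10 11 15) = [18, 1, 2, 3, 4, 5, 6, 7, 8, 9, 11, 15, 0, 13, 14, 10, 16, 17, 12]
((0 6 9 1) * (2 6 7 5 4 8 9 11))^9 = (11)(0 5 8 1 7 4 9)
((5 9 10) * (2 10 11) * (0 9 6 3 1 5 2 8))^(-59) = (0 9 11 8)(1 5 6 3)(2 10)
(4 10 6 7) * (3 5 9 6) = (3 5 9 6 7 4 10) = [0, 1, 2, 5, 10, 9, 7, 4, 8, 6, 3]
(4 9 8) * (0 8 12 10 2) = (0 8 4 9 12 10 2) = [8, 1, 0, 3, 9, 5, 6, 7, 4, 12, 2, 11, 10]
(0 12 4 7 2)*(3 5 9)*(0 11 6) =(0 12 4 7 2 11 6)(3 5 9) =[12, 1, 11, 5, 7, 9, 0, 2, 8, 3, 10, 6, 4]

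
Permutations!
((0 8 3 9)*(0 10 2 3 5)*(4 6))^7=(0 8 5)(2 10 9 3)(4 6)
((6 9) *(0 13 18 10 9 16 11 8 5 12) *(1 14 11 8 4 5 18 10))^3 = ((0 13 10 9 6 16 8 18 1 14 11 4 5 12))^3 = (0 9 8 14 5 13 6 18 11 12 10 16 1 4)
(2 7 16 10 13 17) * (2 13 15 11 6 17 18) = (2 7 16 10 15 11 6 17 13 18) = [0, 1, 7, 3, 4, 5, 17, 16, 8, 9, 15, 6, 12, 18, 14, 11, 10, 13, 2]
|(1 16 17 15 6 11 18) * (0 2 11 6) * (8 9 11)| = |(0 2 8 9 11 18 1 16 17 15)| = 10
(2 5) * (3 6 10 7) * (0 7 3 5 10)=(0 7 5 2 10 3 6)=[7, 1, 10, 6, 4, 2, 0, 5, 8, 9, 3]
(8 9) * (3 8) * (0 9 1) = (0 9 3 8 1) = [9, 0, 2, 8, 4, 5, 6, 7, 1, 3]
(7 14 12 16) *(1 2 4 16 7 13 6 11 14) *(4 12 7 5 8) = [0, 2, 12, 3, 16, 8, 11, 1, 4, 9, 10, 14, 5, 6, 7, 15, 13] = (1 2 12 5 8 4 16 13 6 11 14 7)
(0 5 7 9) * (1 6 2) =[5, 6, 1, 3, 4, 7, 2, 9, 8, 0] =(0 5 7 9)(1 6 2)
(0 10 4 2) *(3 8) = [10, 1, 0, 8, 2, 5, 6, 7, 3, 9, 4] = (0 10 4 2)(3 8)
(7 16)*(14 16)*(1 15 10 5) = (1 15 10 5)(7 14 16) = [0, 15, 2, 3, 4, 1, 6, 14, 8, 9, 5, 11, 12, 13, 16, 10, 7]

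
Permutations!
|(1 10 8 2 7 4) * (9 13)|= |(1 10 8 2 7 4)(9 13)|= 6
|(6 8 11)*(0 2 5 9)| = |(0 2 5 9)(6 8 11)| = 12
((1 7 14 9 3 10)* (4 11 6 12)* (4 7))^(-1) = ((1 4 11 6 12 7 14 9 3 10))^(-1) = (1 10 3 9 14 7 12 6 11 4)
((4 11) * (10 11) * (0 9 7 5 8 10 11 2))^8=((0 9 7 5 8 10 2)(4 11))^8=(11)(0 9 7 5 8 10 2)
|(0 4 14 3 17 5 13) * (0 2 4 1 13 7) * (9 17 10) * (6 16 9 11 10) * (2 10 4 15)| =14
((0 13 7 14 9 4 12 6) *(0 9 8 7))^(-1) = ((0 13)(4 12 6 9)(7 14 8))^(-1) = (0 13)(4 9 6 12)(7 8 14)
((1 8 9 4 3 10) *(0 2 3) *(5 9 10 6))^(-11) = ((0 2 3 6 5 9 4)(1 8 10))^(-11) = (0 6 4 3 9 2 5)(1 8 10)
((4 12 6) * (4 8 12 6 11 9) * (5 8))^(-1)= ((4 6 5 8 12 11 9))^(-1)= (4 9 11 12 8 5 6)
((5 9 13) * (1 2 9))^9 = ((1 2 9 13 5))^9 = (1 5 13 9 2)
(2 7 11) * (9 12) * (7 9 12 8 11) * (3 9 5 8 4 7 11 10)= (12)(2 5 8 10 3 9 4 7 11)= [0, 1, 5, 9, 7, 8, 6, 11, 10, 4, 3, 2, 12]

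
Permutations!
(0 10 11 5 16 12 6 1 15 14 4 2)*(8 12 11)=(0 10 8 12 6 1 15 14 4 2)(5 16 11)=[10, 15, 0, 3, 2, 16, 1, 7, 12, 9, 8, 5, 6, 13, 4, 14, 11]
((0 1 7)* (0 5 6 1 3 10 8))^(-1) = (0 8 10 3)(1 6 5 7)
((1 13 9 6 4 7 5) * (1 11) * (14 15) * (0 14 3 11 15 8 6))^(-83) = (0 3 6 13 5 14 11 4 9 15 8 1 7)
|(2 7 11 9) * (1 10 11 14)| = 7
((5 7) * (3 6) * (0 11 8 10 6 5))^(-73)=((0 11 8 10 6 3 5 7))^(-73)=(0 7 5 3 6 10 8 11)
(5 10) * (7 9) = (5 10)(7 9) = [0, 1, 2, 3, 4, 10, 6, 9, 8, 7, 5]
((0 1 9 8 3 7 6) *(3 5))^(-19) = ((0 1 9 8 5 3 7 6))^(-19) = (0 3 9 6 5 1 7 8)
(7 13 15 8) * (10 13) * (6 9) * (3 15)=(3 15 8 7 10 13)(6 9)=[0, 1, 2, 15, 4, 5, 9, 10, 7, 6, 13, 11, 12, 3, 14, 8]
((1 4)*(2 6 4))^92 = ((1 2 6 4))^92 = (6)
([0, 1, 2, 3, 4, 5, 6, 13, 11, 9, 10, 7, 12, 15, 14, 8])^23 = [0, 1, 2, 3, 4, 5, 6, 8, 13, 9, 10, 15, 12, 11, 14, 7]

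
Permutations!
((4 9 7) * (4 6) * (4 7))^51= ((4 9)(6 7))^51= (4 9)(6 7)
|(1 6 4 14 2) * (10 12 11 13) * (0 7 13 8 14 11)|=|(0 7 13 10 12)(1 6 4 11 8 14 2)|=35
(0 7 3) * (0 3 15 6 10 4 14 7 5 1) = (0 5 1)(4 14 7 15 6 10) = [5, 0, 2, 3, 14, 1, 10, 15, 8, 9, 4, 11, 12, 13, 7, 6]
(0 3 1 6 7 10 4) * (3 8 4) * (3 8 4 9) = (0 4)(1 6 7 10 8 9 3) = [4, 6, 2, 1, 0, 5, 7, 10, 9, 3, 8]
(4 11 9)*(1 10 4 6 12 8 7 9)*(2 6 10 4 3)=[0, 4, 6, 2, 11, 5, 12, 9, 7, 10, 3, 1, 8]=(1 4 11)(2 6 12 8 7 9 10 3)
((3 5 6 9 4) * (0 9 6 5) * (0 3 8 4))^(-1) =((0 9)(4 8))^(-1) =(0 9)(4 8)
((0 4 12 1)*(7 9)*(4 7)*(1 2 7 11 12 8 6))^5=(0 9)(1 7)(2 6)(4 11)(8 12)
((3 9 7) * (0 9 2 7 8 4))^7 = ((0 9 8 4)(2 7 3))^7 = (0 4 8 9)(2 7 3)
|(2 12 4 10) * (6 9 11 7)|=|(2 12 4 10)(6 9 11 7)|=4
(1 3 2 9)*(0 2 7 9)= (0 2)(1 3 7 9)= [2, 3, 0, 7, 4, 5, 6, 9, 8, 1]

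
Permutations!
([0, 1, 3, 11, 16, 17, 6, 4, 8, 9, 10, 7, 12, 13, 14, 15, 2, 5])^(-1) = [0, 1, 16, 2, 7, 17, 6, 11, 8, 9, 10, 3, 12, 13, 14, 15, 4, 5]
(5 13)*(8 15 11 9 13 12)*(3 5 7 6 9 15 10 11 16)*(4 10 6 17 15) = (3 5 12 8 6 9 13 7 17 15 16)(4 10 11) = [0, 1, 2, 5, 10, 12, 9, 17, 6, 13, 11, 4, 8, 7, 14, 16, 3, 15]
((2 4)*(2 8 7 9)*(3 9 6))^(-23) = (2 3 7 4 9 6 8)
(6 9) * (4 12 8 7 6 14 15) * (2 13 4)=(2 13 4 12 8 7 6 9 14 15)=[0, 1, 13, 3, 12, 5, 9, 6, 7, 14, 10, 11, 8, 4, 15, 2]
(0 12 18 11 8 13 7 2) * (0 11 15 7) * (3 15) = (0 12 18 3 15 7 2 11 8 13) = [12, 1, 11, 15, 4, 5, 6, 2, 13, 9, 10, 8, 18, 0, 14, 7, 16, 17, 3]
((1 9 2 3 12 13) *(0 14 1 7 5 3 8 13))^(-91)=((0 14 1 9 2 8 13 7 5 3 12))^(-91)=(0 5 8 1 12 7 2 14 3 13 9)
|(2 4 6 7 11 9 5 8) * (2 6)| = |(2 4)(5 8 6 7 11 9)| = 6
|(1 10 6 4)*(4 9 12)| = |(1 10 6 9 12 4)| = 6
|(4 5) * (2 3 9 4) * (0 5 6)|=7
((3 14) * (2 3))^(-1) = (2 14 3)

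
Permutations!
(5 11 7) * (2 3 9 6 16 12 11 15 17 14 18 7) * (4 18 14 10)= (2 3 9 6 16 12 11)(4 18 7 5 15 17 10)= [0, 1, 3, 9, 18, 15, 16, 5, 8, 6, 4, 2, 11, 13, 14, 17, 12, 10, 7]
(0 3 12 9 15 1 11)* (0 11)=(0 3 12 9 15 1)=[3, 0, 2, 12, 4, 5, 6, 7, 8, 15, 10, 11, 9, 13, 14, 1]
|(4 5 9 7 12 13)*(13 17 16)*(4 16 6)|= |(4 5 9 7 12 17 6)(13 16)|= 14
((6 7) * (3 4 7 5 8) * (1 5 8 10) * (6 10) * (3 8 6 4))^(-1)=((1 5 4 7 10))^(-1)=(1 10 7 4 5)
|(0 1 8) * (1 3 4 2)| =|(0 3 4 2 1 8)| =6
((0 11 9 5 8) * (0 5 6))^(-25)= ((0 11 9 6)(5 8))^(-25)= (0 6 9 11)(5 8)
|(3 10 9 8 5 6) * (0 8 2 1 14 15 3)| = |(0 8 5 6)(1 14 15 3 10 9 2)| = 28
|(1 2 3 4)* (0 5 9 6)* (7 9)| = 20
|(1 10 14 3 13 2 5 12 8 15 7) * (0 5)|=12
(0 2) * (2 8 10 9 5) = [8, 1, 0, 3, 4, 2, 6, 7, 10, 5, 9] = (0 8 10 9 5 2)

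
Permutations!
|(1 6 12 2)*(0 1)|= 5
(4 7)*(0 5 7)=(0 5 7 4)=[5, 1, 2, 3, 0, 7, 6, 4]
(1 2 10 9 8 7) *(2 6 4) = (1 6 4 2 10 9 8 7) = [0, 6, 10, 3, 2, 5, 4, 1, 7, 8, 9]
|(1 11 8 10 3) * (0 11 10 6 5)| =|(0 11 8 6 5)(1 10 3)| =15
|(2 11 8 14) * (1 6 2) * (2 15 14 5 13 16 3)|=|(1 6 15 14)(2 11 8 5 13 16 3)|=28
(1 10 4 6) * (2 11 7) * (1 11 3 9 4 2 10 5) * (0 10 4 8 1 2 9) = [10, 5, 3, 0, 6, 2, 11, 4, 1, 8, 9, 7] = (0 10 9 8 1 5 2 3)(4 6 11 7)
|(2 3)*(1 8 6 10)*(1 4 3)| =|(1 8 6 10 4 3 2)| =7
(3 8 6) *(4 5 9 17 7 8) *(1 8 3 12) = (1 8 6 12)(3 4 5 9 17 7) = [0, 8, 2, 4, 5, 9, 12, 3, 6, 17, 10, 11, 1, 13, 14, 15, 16, 7]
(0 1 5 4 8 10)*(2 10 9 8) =(0 1 5 4 2 10)(8 9) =[1, 5, 10, 3, 2, 4, 6, 7, 9, 8, 0]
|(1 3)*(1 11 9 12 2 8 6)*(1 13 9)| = |(1 3 11)(2 8 6 13 9 12)| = 6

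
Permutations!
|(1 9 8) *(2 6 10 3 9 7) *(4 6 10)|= 14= |(1 7 2 10 3 9 8)(4 6)|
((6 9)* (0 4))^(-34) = (9) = ((0 4)(6 9))^(-34)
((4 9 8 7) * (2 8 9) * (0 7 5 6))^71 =((9)(0 7 4 2 8 5 6))^71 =(9)(0 7 4 2 8 5 6)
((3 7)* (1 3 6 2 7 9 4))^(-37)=(1 4 9 3)(2 6 7)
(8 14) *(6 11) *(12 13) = [0, 1, 2, 3, 4, 5, 11, 7, 14, 9, 10, 6, 13, 12, 8] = (6 11)(8 14)(12 13)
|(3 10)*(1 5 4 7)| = |(1 5 4 7)(3 10)| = 4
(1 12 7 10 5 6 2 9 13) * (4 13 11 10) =(1 12 7 4 13)(2 9 11 10 5 6) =[0, 12, 9, 3, 13, 6, 2, 4, 8, 11, 5, 10, 7, 1]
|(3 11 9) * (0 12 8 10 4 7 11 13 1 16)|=12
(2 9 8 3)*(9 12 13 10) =(2 12 13 10 9 8 3) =[0, 1, 12, 2, 4, 5, 6, 7, 3, 8, 9, 11, 13, 10]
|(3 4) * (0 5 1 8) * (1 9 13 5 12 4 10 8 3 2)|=24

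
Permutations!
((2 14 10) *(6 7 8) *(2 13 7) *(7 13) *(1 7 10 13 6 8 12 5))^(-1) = (1 5 12 7)(2 6 13 14)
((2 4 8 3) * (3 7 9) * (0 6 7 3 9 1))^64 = (9)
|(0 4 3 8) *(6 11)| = 4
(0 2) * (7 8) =(0 2)(7 8) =[2, 1, 0, 3, 4, 5, 6, 8, 7]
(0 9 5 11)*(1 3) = [9, 3, 2, 1, 4, 11, 6, 7, 8, 5, 10, 0] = (0 9 5 11)(1 3)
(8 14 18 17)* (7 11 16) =(7 11 16)(8 14 18 17) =[0, 1, 2, 3, 4, 5, 6, 11, 14, 9, 10, 16, 12, 13, 18, 15, 7, 8, 17]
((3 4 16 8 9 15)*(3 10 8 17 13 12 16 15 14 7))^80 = (17)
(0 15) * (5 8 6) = (0 15)(5 8 6) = [15, 1, 2, 3, 4, 8, 5, 7, 6, 9, 10, 11, 12, 13, 14, 0]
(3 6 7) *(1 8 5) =(1 8 5)(3 6 7) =[0, 8, 2, 6, 4, 1, 7, 3, 5]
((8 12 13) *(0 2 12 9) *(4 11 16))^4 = (0 8 12)(2 9 13)(4 11 16) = ((0 2 12 13 8 9)(4 11 16))^4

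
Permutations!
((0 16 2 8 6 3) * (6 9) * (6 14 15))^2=((0 16 2 8 9 14 15 6 3))^2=(0 2 9 15 3 16 8 14 6)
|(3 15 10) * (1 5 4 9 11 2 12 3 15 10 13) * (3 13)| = |(1 5 4 9 11 2 12 13)(3 10 15)| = 24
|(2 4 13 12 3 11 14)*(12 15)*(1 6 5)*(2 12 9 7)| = 12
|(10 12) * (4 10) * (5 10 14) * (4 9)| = 6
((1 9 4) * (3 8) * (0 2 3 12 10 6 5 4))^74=((0 2 3 8 12 10 6 5 4 1 9))^74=(0 4 10 3 9 5 12 2 1 6 8)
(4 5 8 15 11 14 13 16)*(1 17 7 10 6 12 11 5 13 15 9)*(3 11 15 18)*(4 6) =[0, 17, 2, 11, 13, 8, 12, 10, 9, 1, 4, 14, 15, 16, 18, 5, 6, 7, 3] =(1 17 7 10 4 13 16 6 12 15 5 8 9)(3 11 14 18)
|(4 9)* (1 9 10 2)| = 5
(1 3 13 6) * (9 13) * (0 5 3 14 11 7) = (0 5 3 9 13 6 1 14 11 7) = [5, 14, 2, 9, 4, 3, 1, 0, 8, 13, 10, 7, 12, 6, 11]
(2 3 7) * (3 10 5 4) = [0, 1, 10, 7, 3, 4, 6, 2, 8, 9, 5] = (2 10 5 4 3 7)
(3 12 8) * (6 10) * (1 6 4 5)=(1 6 10 4 5)(3 12 8)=[0, 6, 2, 12, 5, 1, 10, 7, 3, 9, 4, 11, 8]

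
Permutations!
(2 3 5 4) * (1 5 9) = (1 5 4 2 3 9) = [0, 5, 3, 9, 2, 4, 6, 7, 8, 1]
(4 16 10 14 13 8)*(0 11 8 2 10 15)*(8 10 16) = (0 11 10 14 13 2 16 15)(4 8) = [11, 1, 16, 3, 8, 5, 6, 7, 4, 9, 14, 10, 12, 2, 13, 0, 15]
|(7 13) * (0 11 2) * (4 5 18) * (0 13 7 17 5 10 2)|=14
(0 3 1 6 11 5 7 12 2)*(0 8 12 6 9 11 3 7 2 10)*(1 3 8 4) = (0 7 6 8 12 10)(1 9 11 5 2 4) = [7, 9, 4, 3, 1, 2, 8, 6, 12, 11, 0, 5, 10]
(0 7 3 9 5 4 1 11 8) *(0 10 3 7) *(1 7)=(1 11 8 10 3 9 5 4 7)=[0, 11, 2, 9, 7, 4, 6, 1, 10, 5, 3, 8]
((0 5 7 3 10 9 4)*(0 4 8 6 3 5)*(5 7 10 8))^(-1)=((3 8 6)(5 10 9))^(-1)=(3 6 8)(5 9 10)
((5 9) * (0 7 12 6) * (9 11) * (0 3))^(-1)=((0 7 12 6 3)(5 11 9))^(-1)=(0 3 6 12 7)(5 9 11)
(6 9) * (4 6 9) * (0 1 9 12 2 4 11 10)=[1, 9, 4, 3, 6, 5, 11, 7, 8, 12, 0, 10, 2]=(0 1 9 12 2 4 6 11 10)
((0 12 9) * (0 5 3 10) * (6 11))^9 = (0 5)(3 12)(6 11)(9 10)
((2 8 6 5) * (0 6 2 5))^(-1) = ((0 6)(2 8))^(-1) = (0 6)(2 8)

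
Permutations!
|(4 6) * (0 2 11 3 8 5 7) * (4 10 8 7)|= 5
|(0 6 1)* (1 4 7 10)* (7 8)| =7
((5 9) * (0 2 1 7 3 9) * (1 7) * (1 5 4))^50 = (0 7 9 1)(2 3 4 5)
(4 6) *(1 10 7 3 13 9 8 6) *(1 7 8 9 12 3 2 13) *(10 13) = (1 13 12 3)(2 10 8 6 4 7) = [0, 13, 10, 1, 7, 5, 4, 2, 6, 9, 8, 11, 3, 12]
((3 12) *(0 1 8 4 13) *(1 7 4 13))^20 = (0 4 8)(1 13 7)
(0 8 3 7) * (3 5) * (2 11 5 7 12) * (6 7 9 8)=[6, 1, 11, 12, 4, 3, 7, 0, 9, 8, 10, 5, 2]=(0 6 7)(2 11 5 3 12)(8 9)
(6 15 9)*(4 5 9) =(4 5 9 6 15) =[0, 1, 2, 3, 5, 9, 15, 7, 8, 6, 10, 11, 12, 13, 14, 4]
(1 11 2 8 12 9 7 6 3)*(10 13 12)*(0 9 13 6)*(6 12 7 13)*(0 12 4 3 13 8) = [9, 11, 0, 1, 3, 5, 13, 12, 10, 8, 4, 2, 6, 7] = (0 9 8 10 4 3 1 11 2)(6 13 7 12)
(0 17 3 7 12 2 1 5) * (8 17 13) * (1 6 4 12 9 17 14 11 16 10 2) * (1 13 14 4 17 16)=(0 14 11 1 5)(2 6 17 3 7 9 16 10)(4 12 13 8)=[14, 5, 6, 7, 12, 0, 17, 9, 4, 16, 2, 1, 13, 8, 11, 15, 10, 3]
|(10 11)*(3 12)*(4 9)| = 2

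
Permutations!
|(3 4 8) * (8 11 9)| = 5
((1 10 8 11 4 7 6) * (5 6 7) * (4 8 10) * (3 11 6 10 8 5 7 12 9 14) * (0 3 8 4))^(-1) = (0 1 6 8 14 9 12 7 4 10 5 11 3)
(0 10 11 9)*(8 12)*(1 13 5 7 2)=(0 10 11 9)(1 13 5 7 2)(8 12)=[10, 13, 1, 3, 4, 7, 6, 2, 12, 0, 11, 9, 8, 5]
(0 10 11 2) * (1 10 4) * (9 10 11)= (0 4 1 11 2)(9 10)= [4, 11, 0, 3, 1, 5, 6, 7, 8, 10, 9, 2]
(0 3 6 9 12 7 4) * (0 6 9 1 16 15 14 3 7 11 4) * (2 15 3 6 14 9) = (0 7)(1 16 3 2 15 9 12 11 4 14 6) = [7, 16, 15, 2, 14, 5, 1, 0, 8, 12, 10, 4, 11, 13, 6, 9, 3]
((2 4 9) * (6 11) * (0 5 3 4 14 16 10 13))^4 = ((0 5 3 4 9 2 14 16 10 13)(6 11))^4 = (0 9 10 3 14)(2 13 4 16 5)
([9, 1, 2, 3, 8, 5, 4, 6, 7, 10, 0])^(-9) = (10)(4 6 7 8)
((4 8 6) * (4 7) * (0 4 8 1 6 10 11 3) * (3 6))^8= ((0 4 1 3)(6 7 8 10 11))^8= (6 10 7 11 8)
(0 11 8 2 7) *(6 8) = (0 11 6 8 2 7) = [11, 1, 7, 3, 4, 5, 8, 0, 2, 9, 10, 6]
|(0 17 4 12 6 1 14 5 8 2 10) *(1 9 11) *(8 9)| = 40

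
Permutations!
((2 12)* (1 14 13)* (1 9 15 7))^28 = ((1 14 13 9 15 7)(2 12))^28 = (1 15 13)(7 9 14)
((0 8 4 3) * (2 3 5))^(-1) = ((0 8 4 5 2 3))^(-1) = (0 3 2 5 4 8)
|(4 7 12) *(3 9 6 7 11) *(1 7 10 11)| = 20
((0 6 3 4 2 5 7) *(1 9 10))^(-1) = ((0 6 3 4 2 5 7)(1 9 10))^(-1) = (0 7 5 2 4 3 6)(1 10 9)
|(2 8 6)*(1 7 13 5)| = 12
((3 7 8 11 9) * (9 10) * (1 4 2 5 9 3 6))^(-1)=(1 6 9 5 2 4)(3 10 11 8 7)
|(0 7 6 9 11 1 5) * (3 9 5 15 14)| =|(0 7 6 5)(1 15 14 3 9 11)| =12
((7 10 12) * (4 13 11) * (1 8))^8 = (4 11 13)(7 12 10)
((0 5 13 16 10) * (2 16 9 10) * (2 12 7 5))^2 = ((0 2 16 12 7 5 13 9 10))^2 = (0 16 7 13 10 2 12 5 9)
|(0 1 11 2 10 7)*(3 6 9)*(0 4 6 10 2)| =6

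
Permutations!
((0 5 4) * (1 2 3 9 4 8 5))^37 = (0 1 2 3 9 4)(5 8)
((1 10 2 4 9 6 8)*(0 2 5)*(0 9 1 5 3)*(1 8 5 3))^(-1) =((0 2 4 8 3)(1 10)(5 9 6))^(-1) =(0 3 8 4 2)(1 10)(5 6 9)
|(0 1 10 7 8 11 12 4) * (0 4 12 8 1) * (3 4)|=6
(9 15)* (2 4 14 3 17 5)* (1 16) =(1 16)(2 4 14 3 17 5)(9 15) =[0, 16, 4, 17, 14, 2, 6, 7, 8, 15, 10, 11, 12, 13, 3, 9, 1, 5]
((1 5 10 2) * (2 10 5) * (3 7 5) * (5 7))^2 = ((10)(1 2)(3 5))^2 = (10)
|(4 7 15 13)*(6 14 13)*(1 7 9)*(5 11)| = 8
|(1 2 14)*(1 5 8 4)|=|(1 2 14 5 8 4)|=6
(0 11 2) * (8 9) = (0 11 2)(8 9) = [11, 1, 0, 3, 4, 5, 6, 7, 9, 8, 10, 2]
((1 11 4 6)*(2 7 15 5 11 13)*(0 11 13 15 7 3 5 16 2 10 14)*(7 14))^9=((0 11 4 6 1 15 16 2 3 5 13 10 7 14))^9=(0 5 1 14 3 6 7 2 4 10 16 11 13 15)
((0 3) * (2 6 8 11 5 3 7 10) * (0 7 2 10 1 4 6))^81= (0 2)(1 4 6 8 11 5 3 7)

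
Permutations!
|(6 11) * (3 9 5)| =|(3 9 5)(6 11)| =6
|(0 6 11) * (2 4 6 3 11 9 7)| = |(0 3 11)(2 4 6 9 7)| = 15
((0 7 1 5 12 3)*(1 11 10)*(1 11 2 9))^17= (0 7 2 9 1 5 12 3)(10 11)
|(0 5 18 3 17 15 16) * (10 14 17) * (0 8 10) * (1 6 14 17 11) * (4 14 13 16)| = 44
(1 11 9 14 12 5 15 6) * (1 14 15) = (1 11 9 15 6 14 12 5) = [0, 11, 2, 3, 4, 1, 14, 7, 8, 15, 10, 9, 5, 13, 12, 6]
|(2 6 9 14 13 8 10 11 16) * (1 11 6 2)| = |(1 11 16)(6 9 14 13 8 10)| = 6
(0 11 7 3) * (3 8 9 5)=(0 11 7 8 9 5 3)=[11, 1, 2, 0, 4, 3, 6, 8, 9, 5, 10, 7]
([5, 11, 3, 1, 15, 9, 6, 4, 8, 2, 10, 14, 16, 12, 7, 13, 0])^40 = (0 12 15 7 11 3 9)(1 2 5 16 13 4 14)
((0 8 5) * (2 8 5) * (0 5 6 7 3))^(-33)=(0 3 7 6)(2 8)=((0 6 7 3)(2 8))^(-33)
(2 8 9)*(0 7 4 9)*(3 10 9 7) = (0 3 10 9 2 8)(4 7) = [3, 1, 8, 10, 7, 5, 6, 4, 0, 2, 9]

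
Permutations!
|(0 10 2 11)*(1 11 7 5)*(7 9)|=|(0 10 2 9 7 5 1 11)|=8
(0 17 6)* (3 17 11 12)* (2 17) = (0 11 12 3 2 17 6) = [11, 1, 17, 2, 4, 5, 0, 7, 8, 9, 10, 12, 3, 13, 14, 15, 16, 6]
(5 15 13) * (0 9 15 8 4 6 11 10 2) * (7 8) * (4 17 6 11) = (0 9 15 13 5 7 8 17 6 4 11 10 2) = [9, 1, 0, 3, 11, 7, 4, 8, 17, 15, 2, 10, 12, 5, 14, 13, 16, 6]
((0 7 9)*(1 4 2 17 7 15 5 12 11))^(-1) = (0 9 7 17 2 4 1 11 12 5 15)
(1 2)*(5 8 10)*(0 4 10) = [4, 2, 1, 3, 10, 8, 6, 7, 0, 9, 5] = (0 4 10 5 8)(1 2)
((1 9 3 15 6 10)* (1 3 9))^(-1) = (3 10 6 15)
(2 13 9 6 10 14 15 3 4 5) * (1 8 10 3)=(1 8 10 14 15)(2 13 9 6 3 4 5)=[0, 8, 13, 4, 5, 2, 3, 7, 10, 6, 14, 11, 12, 9, 15, 1]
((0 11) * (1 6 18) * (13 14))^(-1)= ((0 11)(1 6 18)(13 14))^(-1)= (0 11)(1 18 6)(13 14)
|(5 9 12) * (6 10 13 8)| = 12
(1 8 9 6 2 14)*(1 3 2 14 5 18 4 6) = (1 8 9)(2 5 18 4 6 14 3) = [0, 8, 5, 2, 6, 18, 14, 7, 9, 1, 10, 11, 12, 13, 3, 15, 16, 17, 4]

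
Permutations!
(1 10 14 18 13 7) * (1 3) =(1 10 14 18 13 7 3) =[0, 10, 2, 1, 4, 5, 6, 3, 8, 9, 14, 11, 12, 7, 18, 15, 16, 17, 13]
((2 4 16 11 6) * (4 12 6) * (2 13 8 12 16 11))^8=(16)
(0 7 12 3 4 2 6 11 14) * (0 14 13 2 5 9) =(14)(0 7 12 3 4 5 9)(2 6 11 13) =[7, 1, 6, 4, 5, 9, 11, 12, 8, 0, 10, 13, 3, 2, 14]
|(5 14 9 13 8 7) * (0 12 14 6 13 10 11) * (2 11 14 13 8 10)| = 8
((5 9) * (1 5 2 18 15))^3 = (1 2)(5 18)(9 15)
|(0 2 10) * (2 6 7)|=5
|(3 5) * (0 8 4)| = |(0 8 4)(3 5)| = 6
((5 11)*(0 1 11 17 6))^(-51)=(0 5)(1 17)(6 11)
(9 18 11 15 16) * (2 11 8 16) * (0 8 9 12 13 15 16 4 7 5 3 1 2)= (0 8 4 7 5 3 1 2 11 16 12 13 15)(9 18)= [8, 2, 11, 1, 7, 3, 6, 5, 4, 18, 10, 16, 13, 15, 14, 0, 12, 17, 9]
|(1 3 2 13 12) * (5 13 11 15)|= 8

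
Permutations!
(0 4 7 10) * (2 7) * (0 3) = [4, 1, 7, 0, 2, 5, 6, 10, 8, 9, 3] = (0 4 2 7 10 3)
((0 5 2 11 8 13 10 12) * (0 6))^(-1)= ((0 5 2 11 8 13 10 12 6))^(-1)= (0 6 12 10 13 8 11 2 5)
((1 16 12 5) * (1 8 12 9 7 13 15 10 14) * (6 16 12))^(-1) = (1 14 10 15 13 7 9 16 6 8 5 12)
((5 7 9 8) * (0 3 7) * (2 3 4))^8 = (9)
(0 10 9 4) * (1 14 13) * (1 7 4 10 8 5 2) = (0 8 5 2 1 14 13 7 4)(9 10) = [8, 14, 1, 3, 0, 2, 6, 4, 5, 10, 9, 11, 12, 7, 13]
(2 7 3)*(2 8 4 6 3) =(2 7)(3 8 4 6) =[0, 1, 7, 8, 6, 5, 3, 2, 4]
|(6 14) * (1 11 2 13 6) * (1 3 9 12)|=|(1 11 2 13 6 14 3 9 12)|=9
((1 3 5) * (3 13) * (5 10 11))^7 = ((1 13 3 10 11 5))^7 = (1 13 3 10 11 5)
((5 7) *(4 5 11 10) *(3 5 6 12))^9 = ((3 5 7 11 10 4 6 12))^9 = (3 5 7 11 10 4 6 12)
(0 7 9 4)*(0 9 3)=(0 7 3)(4 9)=[7, 1, 2, 0, 9, 5, 6, 3, 8, 4]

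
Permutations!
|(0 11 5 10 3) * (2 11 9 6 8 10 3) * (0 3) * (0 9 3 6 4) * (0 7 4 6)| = 14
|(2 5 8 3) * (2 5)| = 3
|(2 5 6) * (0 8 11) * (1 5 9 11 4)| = 9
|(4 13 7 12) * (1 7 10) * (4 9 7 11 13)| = 12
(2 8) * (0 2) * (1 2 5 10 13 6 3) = (0 5 10 13 6 3 1 2 8) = [5, 2, 8, 1, 4, 10, 3, 7, 0, 9, 13, 11, 12, 6]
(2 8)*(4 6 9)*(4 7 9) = (2 8)(4 6)(7 9) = [0, 1, 8, 3, 6, 5, 4, 9, 2, 7]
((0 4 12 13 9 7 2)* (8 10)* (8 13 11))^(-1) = (0 2 7 9 13 10 8 11 12 4)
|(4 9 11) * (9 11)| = 2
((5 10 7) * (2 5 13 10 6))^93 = ((2 5 6)(7 13 10))^93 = (13)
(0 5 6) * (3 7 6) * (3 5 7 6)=(0 7 3 6)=[7, 1, 2, 6, 4, 5, 0, 3]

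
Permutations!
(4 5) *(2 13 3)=(2 13 3)(4 5)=[0, 1, 13, 2, 5, 4, 6, 7, 8, 9, 10, 11, 12, 3]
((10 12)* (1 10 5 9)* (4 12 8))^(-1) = ((1 10 8 4 12 5 9))^(-1) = (1 9 5 12 4 8 10)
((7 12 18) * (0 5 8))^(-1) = (0 8 5)(7 18 12)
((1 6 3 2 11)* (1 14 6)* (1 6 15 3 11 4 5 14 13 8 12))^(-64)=((1 6 11 13 8 12)(2 4 5 14 15 3))^(-64)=(1 11 8)(2 5 15)(3 4 14)(6 13 12)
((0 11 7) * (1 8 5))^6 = (11)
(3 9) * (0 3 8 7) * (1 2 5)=(0 3 9 8 7)(1 2 5)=[3, 2, 5, 9, 4, 1, 6, 0, 7, 8]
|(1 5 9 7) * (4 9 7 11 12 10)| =|(1 5 7)(4 9 11 12 10)| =15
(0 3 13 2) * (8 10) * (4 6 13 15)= (0 3 15 4 6 13 2)(8 10)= [3, 1, 0, 15, 6, 5, 13, 7, 10, 9, 8, 11, 12, 2, 14, 4]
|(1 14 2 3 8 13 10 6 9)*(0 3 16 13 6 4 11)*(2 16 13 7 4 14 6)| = 33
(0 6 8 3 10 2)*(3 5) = [6, 1, 0, 10, 4, 3, 8, 7, 5, 9, 2] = (0 6 8 5 3 10 2)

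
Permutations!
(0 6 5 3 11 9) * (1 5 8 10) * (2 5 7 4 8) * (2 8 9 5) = [6, 7, 2, 11, 9, 3, 8, 4, 10, 0, 1, 5] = (0 6 8 10 1 7 4 9)(3 11 5)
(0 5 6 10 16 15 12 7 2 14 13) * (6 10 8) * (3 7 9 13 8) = (0 5 10 16 15 12 9 13)(2 14 8 6 3 7) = [5, 1, 14, 7, 4, 10, 3, 2, 6, 13, 16, 11, 9, 0, 8, 12, 15]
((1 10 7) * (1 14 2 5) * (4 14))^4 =(1 14 10 2 7 5 4)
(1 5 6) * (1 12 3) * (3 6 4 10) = (1 5 4 10 3)(6 12) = [0, 5, 2, 1, 10, 4, 12, 7, 8, 9, 3, 11, 6]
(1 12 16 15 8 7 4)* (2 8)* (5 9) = (1 12 16 15 2 8 7 4)(5 9) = [0, 12, 8, 3, 1, 9, 6, 4, 7, 5, 10, 11, 16, 13, 14, 2, 15]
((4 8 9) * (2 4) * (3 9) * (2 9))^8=(9)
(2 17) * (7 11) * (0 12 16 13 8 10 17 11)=[12, 1, 11, 3, 4, 5, 6, 0, 10, 9, 17, 7, 16, 8, 14, 15, 13, 2]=(0 12 16 13 8 10 17 2 11 7)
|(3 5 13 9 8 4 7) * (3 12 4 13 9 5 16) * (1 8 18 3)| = |(1 8 13 5 9 18 3 16)(4 7 12)| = 24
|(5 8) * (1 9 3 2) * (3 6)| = 10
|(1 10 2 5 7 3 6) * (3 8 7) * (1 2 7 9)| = |(1 10 7 8 9)(2 5 3 6)| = 20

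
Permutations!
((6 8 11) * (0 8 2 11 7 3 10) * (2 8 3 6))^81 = ((0 3 10)(2 11)(6 8 7))^81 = (2 11)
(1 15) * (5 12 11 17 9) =(1 15)(5 12 11 17 9) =[0, 15, 2, 3, 4, 12, 6, 7, 8, 5, 10, 17, 11, 13, 14, 1, 16, 9]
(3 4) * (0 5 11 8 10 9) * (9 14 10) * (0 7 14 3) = (0 5 11 8 9 7 14 10 3 4) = [5, 1, 2, 4, 0, 11, 6, 14, 9, 7, 3, 8, 12, 13, 10]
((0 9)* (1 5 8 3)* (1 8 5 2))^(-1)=(0 9)(1 2)(3 8)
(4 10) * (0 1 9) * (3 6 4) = (0 1 9)(3 6 4 10) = [1, 9, 2, 6, 10, 5, 4, 7, 8, 0, 3]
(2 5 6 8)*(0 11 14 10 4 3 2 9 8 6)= (0 11 14 10 4 3 2 5)(8 9)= [11, 1, 5, 2, 3, 0, 6, 7, 9, 8, 4, 14, 12, 13, 10]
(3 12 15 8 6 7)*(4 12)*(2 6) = (2 6 7 3 4 12 15 8) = [0, 1, 6, 4, 12, 5, 7, 3, 2, 9, 10, 11, 15, 13, 14, 8]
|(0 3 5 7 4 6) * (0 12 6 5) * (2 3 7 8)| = 14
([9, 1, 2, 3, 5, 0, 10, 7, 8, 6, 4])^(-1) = [5, 1, 2, 3, 10, 4, 9, 7, 8, 0, 6]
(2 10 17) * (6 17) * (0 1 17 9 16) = (0 1 17 2 10 6 9 16) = [1, 17, 10, 3, 4, 5, 9, 7, 8, 16, 6, 11, 12, 13, 14, 15, 0, 2]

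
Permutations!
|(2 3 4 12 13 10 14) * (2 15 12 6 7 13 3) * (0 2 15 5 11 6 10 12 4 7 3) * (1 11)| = |(0 2 15 4 10 14 5 1 11 6 3 7 13 12)| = 14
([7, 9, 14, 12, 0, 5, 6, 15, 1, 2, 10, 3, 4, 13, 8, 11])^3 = (0 11 4 15 12 7 3)(1 14 9 8 2)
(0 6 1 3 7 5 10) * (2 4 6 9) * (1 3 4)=(0 9 2 1 4 6 3 7 5 10)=[9, 4, 1, 7, 6, 10, 3, 5, 8, 2, 0]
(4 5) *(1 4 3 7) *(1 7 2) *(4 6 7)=(1 6 7 4 5 3 2)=[0, 6, 1, 2, 5, 3, 7, 4]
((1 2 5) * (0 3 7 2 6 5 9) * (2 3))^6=(9)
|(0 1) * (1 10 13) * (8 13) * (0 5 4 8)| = 10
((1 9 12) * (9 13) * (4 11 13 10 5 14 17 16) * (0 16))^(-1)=(0 17 14 5 10 1 12 9 13 11 4 16)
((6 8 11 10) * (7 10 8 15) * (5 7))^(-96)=(5 15 6 10 7)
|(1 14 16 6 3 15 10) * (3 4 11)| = |(1 14 16 6 4 11 3 15 10)| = 9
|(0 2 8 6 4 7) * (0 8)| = 4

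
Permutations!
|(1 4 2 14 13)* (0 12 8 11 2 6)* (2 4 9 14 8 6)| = 12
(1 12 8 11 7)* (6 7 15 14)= (1 12 8 11 15 14 6 7)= [0, 12, 2, 3, 4, 5, 7, 1, 11, 9, 10, 15, 8, 13, 6, 14]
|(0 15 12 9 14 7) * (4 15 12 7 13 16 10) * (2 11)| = 10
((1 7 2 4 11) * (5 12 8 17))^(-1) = ((1 7 2 4 11)(5 12 8 17))^(-1) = (1 11 4 2 7)(5 17 8 12)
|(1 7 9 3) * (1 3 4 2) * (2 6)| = 6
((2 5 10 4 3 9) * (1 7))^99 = ((1 7)(2 5 10 4 3 9))^99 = (1 7)(2 4)(3 5)(9 10)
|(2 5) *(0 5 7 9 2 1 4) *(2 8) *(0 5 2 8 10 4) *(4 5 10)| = 8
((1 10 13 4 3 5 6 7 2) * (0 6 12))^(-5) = (0 13 6 4 7 3 2 5 1 12 10)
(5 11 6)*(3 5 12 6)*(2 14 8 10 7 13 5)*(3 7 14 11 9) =(2 11 7 13 5 9 3)(6 12)(8 10 14) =[0, 1, 11, 2, 4, 9, 12, 13, 10, 3, 14, 7, 6, 5, 8]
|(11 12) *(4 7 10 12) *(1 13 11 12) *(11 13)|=5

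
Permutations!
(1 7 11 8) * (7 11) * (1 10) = (1 11 8 10) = [0, 11, 2, 3, 4, 5, 6, 7, 10, 9, 1, 8]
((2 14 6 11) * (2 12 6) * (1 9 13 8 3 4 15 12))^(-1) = ((1 9 13 8 3 4 15 12 6 11)(2 14))^(-1) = (1 11 6 12 15 4 3 8 13 9)(2 14)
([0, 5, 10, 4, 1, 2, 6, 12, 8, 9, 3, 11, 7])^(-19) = [0, 4, 5, 10, 3, 1, 6, 12, 8, 9, 2, 11, 7]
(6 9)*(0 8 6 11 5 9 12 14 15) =(0 8 6 12 14 15)(5 9 11) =[8, 1, 2, 3, 4, 9, 12, 7, 6, 11, 10, 5, 14, 13, 15, 0]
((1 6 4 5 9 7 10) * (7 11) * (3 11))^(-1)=(1 10 7 11 3 9 5 4 6)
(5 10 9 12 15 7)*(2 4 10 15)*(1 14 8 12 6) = (1 14 8 12 2 4 10 9 6)(5 15 7) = [0, 14, 4, 3, 10, 15, 1, 5, 12, 6, 9, 11, 2, 13, 8, 7]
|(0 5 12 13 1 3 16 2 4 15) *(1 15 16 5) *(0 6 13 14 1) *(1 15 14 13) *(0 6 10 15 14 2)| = 10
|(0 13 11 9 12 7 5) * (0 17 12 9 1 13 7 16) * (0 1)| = |(0 7 5 17 12 16 1 13 11)| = 9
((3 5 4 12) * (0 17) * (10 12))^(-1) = (0 17)(3 12 10 4 5)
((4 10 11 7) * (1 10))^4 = (1 4 7 11 10)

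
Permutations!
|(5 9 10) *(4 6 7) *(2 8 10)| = |(2 8 10 5 9)(4 6 7)| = 15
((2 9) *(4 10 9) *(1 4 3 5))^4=(1 2 4 3 10 5 9)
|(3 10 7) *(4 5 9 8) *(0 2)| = 12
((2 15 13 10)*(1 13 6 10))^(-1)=(1 13)(2 10 6 15)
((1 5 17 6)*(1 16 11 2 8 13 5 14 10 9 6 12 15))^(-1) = (1 15 12 17 5 13 8 2 11 16 6 9 10 14)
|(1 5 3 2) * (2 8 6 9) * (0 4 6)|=|(0 4 6 9 2 1 5 3 8)|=9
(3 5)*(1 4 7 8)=(1 4 7 8)(3 5)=[0, 4, 2, 5, 7, 3, 6, 8, 1]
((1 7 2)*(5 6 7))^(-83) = (1 6 2 5 7)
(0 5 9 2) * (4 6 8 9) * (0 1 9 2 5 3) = [3, 9, 1, 0, 6, 4, 8, 7, 2, 5] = (0 3)(1 9 5 4 6 8 2)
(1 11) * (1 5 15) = (1 11 5 15) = [0, 11, 2, 3, 4, 15, 6, 7, 8, 9, 10, 5, 12, 13, 14, 1]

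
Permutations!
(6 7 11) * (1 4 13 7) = (1 4 13 7 11 6) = [0, 4, 2, 3, 13, 5, 1, 11, 8, 9, 10, 6, 12, 7]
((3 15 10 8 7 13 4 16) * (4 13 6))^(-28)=(3 7)(4 10)(6 15)(8 16)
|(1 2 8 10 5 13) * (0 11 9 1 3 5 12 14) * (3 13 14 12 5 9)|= |(0 11 3 9 1 2 8 10 5 14)|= 10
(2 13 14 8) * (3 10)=(2 13 14 8)(3 10)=[0, 1, 13, 10, 4, 5, 6, 7, 2, 9, 3, 11, 12, 14, 8]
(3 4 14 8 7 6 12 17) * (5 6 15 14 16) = (3 4 16 5 6 12 17)(7 15 14 8) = [0, 1, 2, 4, 16, 6, 12, 15, 7, 9, 10, 11, 17, 13, 8, 14, 5, 3]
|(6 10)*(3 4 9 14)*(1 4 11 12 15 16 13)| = 10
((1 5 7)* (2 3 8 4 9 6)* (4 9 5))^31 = (1 7 5 4)(2 3 8 9 6)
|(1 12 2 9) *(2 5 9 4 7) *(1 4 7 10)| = 6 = |(1 12 5 9 4 10)(2 7)|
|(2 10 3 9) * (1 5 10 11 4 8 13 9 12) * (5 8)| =|(1 8 13 9 2 11 4 5 10 3 12)| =11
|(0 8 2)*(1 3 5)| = |(0 8 2)(1 3 5)| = 3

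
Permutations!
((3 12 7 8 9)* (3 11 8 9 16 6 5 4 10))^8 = ((3 12 7 9 11 8 16 6 5 4 10))^8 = (3 5 8 7 10 6 11 12 4 16 9)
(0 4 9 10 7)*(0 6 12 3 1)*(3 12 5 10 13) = [4, 0, 2, 1, 9, 10, 5, 6, 8, 13, 7, 11, 12, 3] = (0 4 9 13 3 1)(5 10 7 6)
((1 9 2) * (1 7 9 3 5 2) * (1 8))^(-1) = (1 8 9 7 2 5 3)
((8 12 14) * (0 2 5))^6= (14)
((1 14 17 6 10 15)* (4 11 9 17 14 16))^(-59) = (1 9 15 11 10 4 6 16 17)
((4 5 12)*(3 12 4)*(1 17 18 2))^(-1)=((1 17 18 2)(3 12)(4 5))^(-1)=(1 2 18 17)(3 12)(4 5)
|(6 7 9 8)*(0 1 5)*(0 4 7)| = 8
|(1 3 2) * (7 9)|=|(1 3 2)(7 9)|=6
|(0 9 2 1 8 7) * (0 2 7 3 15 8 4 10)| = 21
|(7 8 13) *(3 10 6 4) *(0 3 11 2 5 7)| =11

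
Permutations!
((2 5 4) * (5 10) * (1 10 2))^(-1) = (1 4 5 10)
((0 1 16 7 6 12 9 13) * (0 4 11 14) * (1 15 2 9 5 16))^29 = ((0 15 2 9 13 4 11 14)(5 16 7 6 12))^29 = (0 4 2 14 13 15 11 9)(5 12 6 7 16)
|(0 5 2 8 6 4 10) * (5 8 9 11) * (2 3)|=|(0 8 6 4 10)(2 9 11 5 3)|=5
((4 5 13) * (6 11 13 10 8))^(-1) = (4 13 11 6 8 10 5)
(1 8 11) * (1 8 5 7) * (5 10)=(1 10 5 7)(8 11)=[0, 10, 2, 3, 4, 7, 6, 1, 11, 9, 5, 8]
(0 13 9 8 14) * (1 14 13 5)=(0 5 1 14)(8 13 9)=[5, 14, 2, 3, 4, 1, 6, 7, 13, 8, 10, 11, 12, 9, 0]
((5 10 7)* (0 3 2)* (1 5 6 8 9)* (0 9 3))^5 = ((1 5 10 7 6 8 3 2 9))^5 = (1 8 5 3 10 2 7 9 6)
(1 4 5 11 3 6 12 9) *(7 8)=[0, 4, 2, 6, 5, 11, 12, 8, 7, 1, 10, 3, 9]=(1 4 5 11 3 6 12 9)(7 8)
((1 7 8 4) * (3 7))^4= ((1 3 7 8 4))^4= (1 4 8 7 3)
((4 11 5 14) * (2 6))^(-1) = (2 6)(4 14 5 11)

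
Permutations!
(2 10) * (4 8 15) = [0, 1, 10, 3, 8, 5, 6, 7, 15, 9, 2, 11, 12, 13, 14, 4] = (2 10)(4 8 15)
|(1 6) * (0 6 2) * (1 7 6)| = |(0 1 2)(6 7)| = 6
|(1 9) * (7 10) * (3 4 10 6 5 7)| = |(1 9)(3 4 10)(5 7 6)| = 6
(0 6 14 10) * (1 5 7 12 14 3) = (0 6 3 1 5 7 12 14 10) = [6, 5, 2, 1, 4, 7, 3, 12, 8, 9, 0, 11, 14, 13, 10]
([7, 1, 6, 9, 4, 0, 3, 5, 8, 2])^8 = (9)(0 5 7)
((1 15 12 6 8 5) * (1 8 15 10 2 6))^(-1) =(1 12 15 6 2 10)(5 8)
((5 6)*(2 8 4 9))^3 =(2 9 4 8)(5 6)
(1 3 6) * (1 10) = (1 3 6 10) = [0, 3, 2, 6, 4, 5, 10, 7, 8, 9, 1]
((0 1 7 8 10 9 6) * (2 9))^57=((0 1 7 8 10 2 9 6))^57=(0 1 7 8 10 2 9 6)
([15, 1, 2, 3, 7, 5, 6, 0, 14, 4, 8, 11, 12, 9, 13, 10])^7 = (0 4 13 8 15 7 9 14 10)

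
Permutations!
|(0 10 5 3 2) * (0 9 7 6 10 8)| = 14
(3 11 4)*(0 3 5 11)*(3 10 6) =(0 10 6 3)(4 5 11) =[10, 1, 2, 0, 5, 11, 3, 7, 8, 9, 6, 4]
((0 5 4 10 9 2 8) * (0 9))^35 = (0 10 4 5)(2 9 8)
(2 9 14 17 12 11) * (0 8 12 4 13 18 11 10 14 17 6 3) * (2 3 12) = [8, 1, 9, 0, 13, 5, 12, 7, 2, 17, 14, 3, 10, 18, 6, 15, 16, 4, 11] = (0 8 2 9 17 4 13 18 11 3)(6 12 10 14)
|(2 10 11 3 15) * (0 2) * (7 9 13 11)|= 9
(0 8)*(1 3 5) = [8, 3, 2, 5, 4, 1, 6, 7, 0] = (0 8)(1 3 5)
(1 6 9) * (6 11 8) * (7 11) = (1 7 11 8 6 9) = [0, 7, 2, 3, 4, 5, 9, 11, 6, 1, 10, 8]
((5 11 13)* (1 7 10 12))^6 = (13)(1 10)(7 12)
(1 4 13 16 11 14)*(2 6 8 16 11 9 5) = [0, 4, 6, 3, 13, 2, 8, 7, 16, 5, 10, 14, 12, 11, 1, 15, 9] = (1 4 13 11 14)(2 6 8 16 9 5)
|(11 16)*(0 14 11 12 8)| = 6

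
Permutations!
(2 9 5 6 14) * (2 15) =(2 9 5 6 14 15) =[0, 1, 9, 3, 4, 6, 14, 7, 8, 5, 10, 11, 12, 13, 15, 2]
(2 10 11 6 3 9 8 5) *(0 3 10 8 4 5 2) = (0 3 9 4 5)(2 8)(6 10 11) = [3, 1, 8, 9, 5, 0, 10, 7, 2, 4, 11, 6]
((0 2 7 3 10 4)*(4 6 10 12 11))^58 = (0 7 12 4 2 3 11)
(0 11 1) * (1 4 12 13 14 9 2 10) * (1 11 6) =(0 6 1)(2 10 11 4 12 13 14 9) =[6, 0, 10, 3, 12, 5, 1, 7, 8, 2, 11, 4, 13, 14, 9]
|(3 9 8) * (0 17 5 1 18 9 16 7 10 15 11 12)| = |(0 17 5 1 18 9 8 3 16 7 10 15 11 12)| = 14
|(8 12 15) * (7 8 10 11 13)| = 7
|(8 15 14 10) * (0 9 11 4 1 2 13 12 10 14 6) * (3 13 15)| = |(0 9 11 4 1 2 15 6)(3 13 12 10 8)| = 40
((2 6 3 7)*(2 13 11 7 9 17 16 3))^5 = ((2 6)(3 9 17 16)(7 13 11))^5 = (2 6)(3 9 17 16)(7 11 13)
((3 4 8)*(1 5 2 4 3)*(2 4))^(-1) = ((1 5 4 8))^(-1) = (1 8 4 5)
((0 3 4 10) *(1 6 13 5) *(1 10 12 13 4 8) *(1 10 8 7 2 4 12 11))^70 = (0 11 5 7 6 10 4 13 3 1 8 2 12)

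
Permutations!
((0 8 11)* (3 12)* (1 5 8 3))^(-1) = ((0 3 12 1 5 8 11))^(-1) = (0 11 8 5 1 12 3)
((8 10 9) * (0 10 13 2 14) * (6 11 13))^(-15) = (0 8 13)(2 10 6)(9 11 14)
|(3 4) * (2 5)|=2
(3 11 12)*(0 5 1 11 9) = (0 5 1 11 12 3 9) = [5, 11, 2, 9, 4, 1, 6, 7, 8, 0, 10, 12, 3]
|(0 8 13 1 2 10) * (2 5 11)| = 8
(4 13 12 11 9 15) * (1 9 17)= (1 9 15 4 13 12 11 17)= [0, 9, 2, 3, 13, 5, 6, 7, 8, 15, 10, 17, 11, 12, 14, 4, 16, 1]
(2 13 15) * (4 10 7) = (2 13 15)(4 10 7) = [0, 1, 13, 3, 10, 5, 6, 4, 8, 9, 7, 11, 12, 15, 14, 2]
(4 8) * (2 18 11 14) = (2 18 11 14)(4 8) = [0, 1, 18, 3, 8, 5, 6, 7, 4, 9, 10, 14, 12, 13, 2, 15, 16, 17, 11]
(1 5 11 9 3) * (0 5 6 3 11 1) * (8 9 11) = (11)(0 5 1 6 3)(8 9) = [5, 6, 2, 0, 4, 1, 3, 7, 9, 8, 10, 11]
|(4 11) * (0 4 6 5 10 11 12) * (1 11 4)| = |(0 1 11 6 5 10 4 12)| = 8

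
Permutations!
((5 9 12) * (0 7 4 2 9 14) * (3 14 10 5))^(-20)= (0 9)(2 14)(3 4)(7 12)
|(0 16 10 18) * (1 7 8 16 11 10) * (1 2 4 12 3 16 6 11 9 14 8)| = |(0 9 14 8 6 11 10 18)(1 7)(2 4 12 3 16)| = 40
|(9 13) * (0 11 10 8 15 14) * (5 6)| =|(0 11 10 8 15 14)(5 6)(9 13)| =6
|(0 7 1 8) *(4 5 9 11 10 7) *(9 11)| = 8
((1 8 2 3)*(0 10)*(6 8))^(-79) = (0 10)(1 6 8 2 3)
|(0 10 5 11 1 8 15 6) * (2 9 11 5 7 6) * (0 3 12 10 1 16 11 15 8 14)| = |(0 1 14)(2 9 15)(3 12 10 7 6)(11 16)| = 30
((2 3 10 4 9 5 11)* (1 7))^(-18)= (2 4 11 10 5 3 9)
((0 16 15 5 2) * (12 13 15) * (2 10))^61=((0 16 12 13 15 5 10 2))^61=(0 5 12 2 15 16 10 13)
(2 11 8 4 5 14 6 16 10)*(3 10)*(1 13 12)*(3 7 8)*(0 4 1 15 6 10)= (0 4 5 14 10 2 11 3)(1 13 12 15 6 16 7 8)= [4, 13, 11, 0, 5, 14, 16, 8, 1, 9, 2, 3, 15, 12, 10, 6, 7]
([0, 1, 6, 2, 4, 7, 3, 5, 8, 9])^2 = (9)(2 3 6)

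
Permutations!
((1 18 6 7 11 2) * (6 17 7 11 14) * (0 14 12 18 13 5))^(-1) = (0 5 13 1 2 11 6 14)(7 17 18 12) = ((0 14 6 11 2 1 13 5)(7 12 18 17))^(-1)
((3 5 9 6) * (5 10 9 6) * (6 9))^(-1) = ((3 10 6)(5 9))^(-1) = (3 6 10)(5 9)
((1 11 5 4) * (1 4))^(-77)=(1 11 5)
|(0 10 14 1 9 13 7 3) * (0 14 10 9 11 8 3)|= 20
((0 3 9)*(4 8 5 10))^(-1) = ((0 3 9)(4 8 5 10))^(-1) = (0 9 3)(4 10 5 8)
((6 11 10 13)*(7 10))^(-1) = ((6 11 7 10 13))^(-1) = (6 13 10 7 11)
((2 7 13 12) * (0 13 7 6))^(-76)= (0 6 2 12 13)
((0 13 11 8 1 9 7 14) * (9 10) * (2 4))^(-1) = ((0 13 11 8 1 10 9 7 14)(2 4))^(-1) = (0 14 7 9 10 1 8 11 13)(2 4)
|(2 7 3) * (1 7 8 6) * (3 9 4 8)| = |(1 7 9 4 8 6)(2 3)| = 6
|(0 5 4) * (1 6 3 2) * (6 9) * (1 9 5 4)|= 4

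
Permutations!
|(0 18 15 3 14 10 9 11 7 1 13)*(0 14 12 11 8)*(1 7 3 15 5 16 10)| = 21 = |(0 18 5 16 10 9 8)(1 13 14)(3 12 11)|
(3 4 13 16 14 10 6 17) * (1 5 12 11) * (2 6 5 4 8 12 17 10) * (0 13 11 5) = (0 13 16 14 2 6 10)(1 4 11)(3 8 12 5 17) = [13, 4, 6, 8, 11, 17, 10, 7, 12, 9, 0, 1, 5, 16, 2, 15, 14, 3]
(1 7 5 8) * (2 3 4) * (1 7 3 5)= (1 3 4 2 5 8 7)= [0, 3, 5, 4, 2, 8, 6, 1, 7]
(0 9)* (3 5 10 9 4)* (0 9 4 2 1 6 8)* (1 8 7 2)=[1, 6, 8, 5, 3, 10, 7, 2, 0, 9, 4]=(0 1 6 7 2 8)(3 5 10 4)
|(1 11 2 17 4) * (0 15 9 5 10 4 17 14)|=|(17)(0 15 9 5 10 4 1 11 2 14)|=10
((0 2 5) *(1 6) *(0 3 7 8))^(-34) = (0 5 7)(2 3 8)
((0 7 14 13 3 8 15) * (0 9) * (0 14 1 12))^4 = (3 14 15)(8 13 9)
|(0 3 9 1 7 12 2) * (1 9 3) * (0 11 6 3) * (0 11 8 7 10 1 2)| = |(0 2 8 7 12)(1 10)(3 11 6)| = 30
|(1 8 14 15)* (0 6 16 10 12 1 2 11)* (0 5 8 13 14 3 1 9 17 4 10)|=|(0 6 16)(1 13 14 15 2 11 5 8 3)(4 10 12 9 17)|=45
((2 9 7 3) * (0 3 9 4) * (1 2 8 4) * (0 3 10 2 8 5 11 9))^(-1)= (0 7 9 11 5 3 4 8 1 2 10)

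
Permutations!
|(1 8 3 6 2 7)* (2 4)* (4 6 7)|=|(1 8 3 7)(2 4)|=4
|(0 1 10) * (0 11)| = 4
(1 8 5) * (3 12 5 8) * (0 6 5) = [6, 3, 2, 12, 4, 1, 5, 7, 8, 9, 10, 11, 0] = (0 6 5 1 3 12)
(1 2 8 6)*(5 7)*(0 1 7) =(0 1 2 8 6 7 5) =[1, 2, 8, 3, 4, 0, 7, 5, 6]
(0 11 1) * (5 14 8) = (0 11 1)(5 14 8) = [11, 0, 2, 3, 4, 14, 6, 7, 5, 9, 10, 1, 12, 13, 8]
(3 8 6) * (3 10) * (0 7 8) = (0 7 8 6 10 3) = [7, 1, 2, 0, 4, 5, 10, 8, 6, 9, 3]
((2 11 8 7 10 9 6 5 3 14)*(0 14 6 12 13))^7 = (0 9 8 14 12 7 2 13 10 11)(3 6 5)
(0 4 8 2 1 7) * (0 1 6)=[4, 7, 6, 3, 8, 5, 0, 1, 2]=(0 4 8 2 6)(1 7)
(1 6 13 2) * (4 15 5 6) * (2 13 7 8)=[0, 4, 1, 3, 15, 6, 7, 8, 2, 9, 10, 11, 12, 13, 14, 5]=(1 4 15 5 6 7 8 2)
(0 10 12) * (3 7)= (0 10 12)(3 7)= [10, 1, 2, 7, 4, 5, 6, 3, 8, 9, 12, 11, 0]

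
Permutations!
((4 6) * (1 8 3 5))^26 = ((1 8 3 5)(4 6))^26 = (1 3)(5 8)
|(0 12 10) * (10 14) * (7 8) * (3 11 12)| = 6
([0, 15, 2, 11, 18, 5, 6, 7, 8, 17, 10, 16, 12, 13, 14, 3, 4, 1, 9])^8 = (1 17 9 18 4 16 11 3 15)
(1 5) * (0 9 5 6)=[9, 6, 2, 3, 4, 1, 0, 7, 8, 5]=(0 9 5 1 6)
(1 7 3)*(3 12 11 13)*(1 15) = [0, 7, 2, 15, 4, 5, 6, 12, 8, 9, 10, 13, 11, 3, 14, 1] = (1 7 12 11 13 3 15)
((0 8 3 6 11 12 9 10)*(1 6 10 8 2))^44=(0 11 3 1 9)(2 12 10 6 8)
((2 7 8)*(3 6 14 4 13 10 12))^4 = ((2 7 8)(3 6 14 4 13 10 12))^4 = (2 7 8)(3 13 6 10 14 12 4)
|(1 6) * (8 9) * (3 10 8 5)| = 10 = |(1 6)(3 10 8 9 5)|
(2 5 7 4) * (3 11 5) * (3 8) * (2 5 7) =(2 8 3 11 7 4 5) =[0, 1, 8, 11, 5, 2, 6, 4, 3, 9, 10, 7]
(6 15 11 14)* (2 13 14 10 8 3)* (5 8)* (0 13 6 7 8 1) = (0 13 14 7 8 3 2 6 15 11 10 5 1) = [13, 0, 6, 2, 4, 1, 15, 8, 3, 9, 5, 10, 12, 14, 7, 11]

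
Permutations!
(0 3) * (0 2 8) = (0 3 2 8) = [3, 1, 8, 2, 4, 5, 6, 7, 0]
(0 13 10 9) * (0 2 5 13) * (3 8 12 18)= (2 5 13 10 9)(3 8 12 18)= [0, 1, 5, 8, 4, 13, 6, 7, 12, 2, 9, 11, 18, 10, 14, 15, 16, 17, 3]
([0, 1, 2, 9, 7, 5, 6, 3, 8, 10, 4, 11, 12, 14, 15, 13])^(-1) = (3 7 4 10 9)(13 15 14)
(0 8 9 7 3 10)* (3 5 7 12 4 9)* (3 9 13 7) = [8, 1, 2, 10, 13, 3, 6, 5, 9, 12, 0, 11, 4, 7] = (0 8 9 12 4 13 7 5 3 10)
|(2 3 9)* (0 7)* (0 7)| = |(2 3 9)| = 3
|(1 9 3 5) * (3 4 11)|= 6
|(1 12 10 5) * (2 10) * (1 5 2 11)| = |(1 12 11)(2 10)| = 6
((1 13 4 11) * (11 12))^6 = ((1 13 4 12 11))^6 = (1 13 4 12 11)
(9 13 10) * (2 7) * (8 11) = (2 7)(8 11)(9 13 10) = [0, 1, 7, 3, 4, 5, 6, 2, 11, 13, 9, 8, 12, 10]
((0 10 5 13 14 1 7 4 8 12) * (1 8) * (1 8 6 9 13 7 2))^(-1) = ((0 10 5 7 4 8 12)(1 2)(6 9 13 14))^(-1) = (0 12 8 4 7 5 10)(1 2)(6 14 13 9)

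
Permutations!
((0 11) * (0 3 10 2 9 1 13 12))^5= (0 9 11 1 3 13 10 12 2)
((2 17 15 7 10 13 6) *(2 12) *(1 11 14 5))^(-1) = (1 5 14 11)(2 12 6 13 10 7 15 17)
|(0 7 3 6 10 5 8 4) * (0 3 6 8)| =|(0 7 6 10 5)(3 8 4)| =15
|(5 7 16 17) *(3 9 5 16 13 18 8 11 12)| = 18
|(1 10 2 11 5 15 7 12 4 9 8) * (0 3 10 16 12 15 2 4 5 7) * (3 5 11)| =14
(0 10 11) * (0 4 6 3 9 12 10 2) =[2, 1, 0, 9, 6, 5, 3, 7, 8, 12, 11, 4, 10] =(0 2)(3 9 12 10 11 4 6)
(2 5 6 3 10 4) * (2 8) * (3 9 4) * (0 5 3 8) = (0 5 6 9 4)(2 3 10 8) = [5, 1, 3, 10, 0, 6, 9, 7, 2, 4, 8]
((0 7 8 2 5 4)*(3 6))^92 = (0 8 5)(2 4 7)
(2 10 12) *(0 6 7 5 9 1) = (0 6 7 5 9 1)(2 10 12) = [6, 0, 10, 3, 4, 9, 7, 5, 8, 1, 12, 11, 2]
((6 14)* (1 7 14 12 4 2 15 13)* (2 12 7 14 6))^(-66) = ((1 14 2 15 13)(4 12)(6 7))^(-66) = (1 13 15 2 14)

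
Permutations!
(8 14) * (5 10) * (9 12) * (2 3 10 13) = (2 3 10 5 13)(8 14)(9 12) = [0, 1, 3, 10, 4, 13, 6, 7, 14, 12, 5, 11, 9, 2, 8]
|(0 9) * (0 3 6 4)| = 5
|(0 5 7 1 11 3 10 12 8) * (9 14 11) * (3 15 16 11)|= 30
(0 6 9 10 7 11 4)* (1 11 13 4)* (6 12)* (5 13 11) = (0 12 6 9 10 7 11 1 5 13 4) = [12, 5, 2, 3, 0, 13, 9, 11, 8, 10, 7, 1, 6, 4]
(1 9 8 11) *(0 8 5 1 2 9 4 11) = (0 8)(1 4 11 2 9 5) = [8, 4, 9, 3, 11, 1, 6, 7, 0, 5, 10, 2]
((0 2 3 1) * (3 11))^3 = (0 3 2 1 11)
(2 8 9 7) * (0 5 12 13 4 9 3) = [5, 1, 8, 0, 9, 12, 6, 2, 3, 7, 10, 11, 13, 4] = (0 5 12 13 4 9 7 2 8 3)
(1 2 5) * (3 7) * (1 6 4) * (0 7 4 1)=(0 7 3 4)(1 2 5 6)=[7, 2, 5, 4, 0, 6, 1, 3]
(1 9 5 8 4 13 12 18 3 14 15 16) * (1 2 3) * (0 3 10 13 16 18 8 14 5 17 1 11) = (0 3 5 14 15 18 11)(1 9 17)(2 10 13 12 8 4 16) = [3, 9, 10, 5, 16, 14, 6, 7, 4, 17, 13, 0, 8, 12, 15, 18, 2, 1, 11]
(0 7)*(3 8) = (0 7)(3 8) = [7, 1, 2, 8, 4, 5, 6, 0, 3]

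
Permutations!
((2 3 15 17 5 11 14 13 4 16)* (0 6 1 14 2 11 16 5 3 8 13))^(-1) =((0 6 1 14)(2 8 13 4 5 16 11)(3 15 17))^(-1) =(0 14 1 6)(2 11 16 5 4 13 8)(3 17 15)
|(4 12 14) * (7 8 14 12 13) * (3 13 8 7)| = 6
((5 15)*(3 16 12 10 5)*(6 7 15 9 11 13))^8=((3 16 12 10 5 9 11 13 6 7 15))^8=(3 6 9 12 15 13 5 16 7 11 10)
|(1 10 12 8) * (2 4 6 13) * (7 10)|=|(1 7 10 12 8)(2 4 6 13)|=20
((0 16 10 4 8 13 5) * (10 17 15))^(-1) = (0 5 13 8 4 10 15 17 16)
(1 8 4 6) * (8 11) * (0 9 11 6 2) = (0 9 11 8 4 2)(1 6) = [9, 6, 0, 3, 2, 5, 1, 7, 4, 11, 10, 8]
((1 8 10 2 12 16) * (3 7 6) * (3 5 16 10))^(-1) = ((1 8 3 7 6 5 16)(2 12 10))^(-1) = (1 16 5 6 7 3 8)(2 10 12)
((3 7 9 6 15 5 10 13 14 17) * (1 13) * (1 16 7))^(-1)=(1 3 17 14 13)(5 15 6 9 7 16 10)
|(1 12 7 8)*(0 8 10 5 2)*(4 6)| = 8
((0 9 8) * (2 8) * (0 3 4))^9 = (0 8)(2 4)(3 9)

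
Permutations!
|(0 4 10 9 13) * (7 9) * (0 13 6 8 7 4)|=|(13)(4 10)(6 8 7 9)|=4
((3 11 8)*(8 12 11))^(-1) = (3 8)(11 12)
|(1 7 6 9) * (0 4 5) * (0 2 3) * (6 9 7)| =|(0 4 5 2 3)(1 6 7 9)| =20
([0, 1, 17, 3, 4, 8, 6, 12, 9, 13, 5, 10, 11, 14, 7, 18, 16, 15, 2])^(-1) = [0, 1, 18, 3, 4, 10, 6, 14, 5, 8, 11, 12, 7, 9, 13, 17, 16, 2, 15]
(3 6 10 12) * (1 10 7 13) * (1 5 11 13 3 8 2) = (1 10 12 8 2)(3 6 7)(5 11 13) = [0, 10, 1, 6, 4, 11, 7, 3, 2, 9, 12, 13, 8, 5]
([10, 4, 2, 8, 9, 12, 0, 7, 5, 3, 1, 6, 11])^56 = [10, 4, 2, 8, 9, 12, 0, 7, 5, 3, 1, 6, 11]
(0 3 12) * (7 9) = (0 3 12)(7 9) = [3, 1, 2, 12, 4, 5, 6, 9, 8, 7, 10, 11, 0]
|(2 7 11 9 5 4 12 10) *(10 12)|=|(12)(2 7 11 9 5 4 10)|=7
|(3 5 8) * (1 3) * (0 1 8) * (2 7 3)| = |(8)(0 1 2 7 3 5)| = 6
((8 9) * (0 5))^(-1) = (0 5)(8 9)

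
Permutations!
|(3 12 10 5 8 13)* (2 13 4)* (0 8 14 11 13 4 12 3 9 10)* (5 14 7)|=|(0 8 12)(2 4)(5 7)(9 10 14 11 13)|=30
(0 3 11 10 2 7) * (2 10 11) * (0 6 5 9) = (11)(0 3 2 7 6 5 9) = [3, 1, 7, 2, 4, 9, 5, 6, 8, 0, 10, 11]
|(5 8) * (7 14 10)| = |(5 8)(7 14 10)| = 6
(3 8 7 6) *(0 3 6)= (0 3 8 7)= [3, 1, 2, 8, 4, 5, 6, 0, 7]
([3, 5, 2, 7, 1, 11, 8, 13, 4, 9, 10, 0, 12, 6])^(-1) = [11, 4, 2, 0, 8, 1, 13, 3, 6, 9, 10, 5, 12, 7]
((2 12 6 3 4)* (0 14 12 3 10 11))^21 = (0 6)(10 14)(11 12) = ((0 14 12 6 10 11)(2 3 4))^21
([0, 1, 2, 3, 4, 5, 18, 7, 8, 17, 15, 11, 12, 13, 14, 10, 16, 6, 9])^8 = (18)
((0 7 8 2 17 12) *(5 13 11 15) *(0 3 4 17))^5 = (0 7 8 2)(3 4 17 12)(5 13 11 15)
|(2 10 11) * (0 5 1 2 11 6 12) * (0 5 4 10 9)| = |(0 4 10 6 12 5 1 2 9)| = 9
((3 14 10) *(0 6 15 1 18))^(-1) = (0 18 1 15 6)(3 10 14)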